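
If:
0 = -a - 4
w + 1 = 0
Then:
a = -4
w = -1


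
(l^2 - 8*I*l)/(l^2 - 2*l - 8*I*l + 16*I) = l/(l - 2)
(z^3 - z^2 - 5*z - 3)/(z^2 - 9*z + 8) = (z^3 - z^2 - 5*z - 3)/(z^2 - 9*z + 8)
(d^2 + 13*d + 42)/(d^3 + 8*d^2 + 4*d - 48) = (d + 7)/(d^2 + 2*d - 8)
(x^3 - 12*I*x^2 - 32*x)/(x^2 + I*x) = (x^2 - 12*I*x - 32)/(x + I)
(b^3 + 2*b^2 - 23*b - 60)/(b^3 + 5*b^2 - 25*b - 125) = (b^2 + 7*b + 12)/(b^2 + 10*b + 25)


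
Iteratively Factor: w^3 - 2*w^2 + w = (w - 1)*(w^2 - w) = (w - 1)^2*(w)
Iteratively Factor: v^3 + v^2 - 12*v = (v - 3)*(v^2 + 4*v) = v*(v - 3)*(v + 4)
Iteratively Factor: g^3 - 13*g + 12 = (g - 1)*(g^2 + g - 12) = (g - 1)*(g + 4)*(g - 3)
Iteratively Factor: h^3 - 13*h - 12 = (h - 4)*(h^2 + 4*h + 3) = (h - 4)*(h + 1)*(h + 3)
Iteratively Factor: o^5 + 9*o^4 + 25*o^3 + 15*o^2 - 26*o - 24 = (o + 3)*(o^4 + 6*o^3 + 7*o^2 - 6*o - 8) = (o + 2)*(o + 3)*(o^3 + 4*o^2 - o - 4) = (o + 2)*(o + 3)*(o + 4)*(o^2 - 1) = (o - 1)*(o + 2)*(o + 3)*(o + 4)*(o + 1)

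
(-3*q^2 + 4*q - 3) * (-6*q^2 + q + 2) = 18*q^4 - 27*q^3 + 16*q^2 + 5*q - 6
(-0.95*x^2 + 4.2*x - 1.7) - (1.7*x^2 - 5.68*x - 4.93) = -2.65*x^2 + 9.88*x + 3.23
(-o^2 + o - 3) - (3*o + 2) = -o^2 - 2*o - 5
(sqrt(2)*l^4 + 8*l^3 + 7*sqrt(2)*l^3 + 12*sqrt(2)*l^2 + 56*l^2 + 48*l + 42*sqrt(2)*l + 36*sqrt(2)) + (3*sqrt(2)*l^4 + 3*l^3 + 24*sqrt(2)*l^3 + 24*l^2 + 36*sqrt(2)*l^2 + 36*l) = 4*sqrt(2)*l^4 + 11*l^3 + 31*sqrt(2)*l^3 + 48*sqrt(2)*l^2 + 80*l^2 + 42*sqrt(2)*l + 84*l + 36*sqrt(2)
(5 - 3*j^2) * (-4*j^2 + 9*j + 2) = 12*j^4 - 27*j^3 - 26*j^2 + 45*j + 10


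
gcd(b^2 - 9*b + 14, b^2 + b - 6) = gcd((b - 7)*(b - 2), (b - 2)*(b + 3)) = b - 2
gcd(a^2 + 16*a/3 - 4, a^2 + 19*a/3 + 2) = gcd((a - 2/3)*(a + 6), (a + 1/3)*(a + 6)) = a + 6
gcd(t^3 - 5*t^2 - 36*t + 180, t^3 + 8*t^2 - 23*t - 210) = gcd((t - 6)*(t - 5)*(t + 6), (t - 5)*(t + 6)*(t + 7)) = t^2 + t - 30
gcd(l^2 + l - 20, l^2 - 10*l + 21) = 1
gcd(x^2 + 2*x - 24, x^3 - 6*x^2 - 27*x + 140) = x - 4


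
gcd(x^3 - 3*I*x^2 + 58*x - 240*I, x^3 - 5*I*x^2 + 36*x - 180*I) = x^2 - 11*I*x - 30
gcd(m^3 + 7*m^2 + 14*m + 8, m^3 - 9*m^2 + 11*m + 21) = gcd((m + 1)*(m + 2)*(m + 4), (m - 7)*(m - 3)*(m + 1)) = m + 1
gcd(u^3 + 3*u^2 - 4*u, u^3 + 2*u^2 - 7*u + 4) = u^2 + 3*u - 4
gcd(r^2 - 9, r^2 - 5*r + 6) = r - 3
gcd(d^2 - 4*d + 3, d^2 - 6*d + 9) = d - 3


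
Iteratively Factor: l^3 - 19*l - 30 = (l + 2)*(l^2 - 2*l - 15) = (l + 2)*(l + 3)*(l - 5)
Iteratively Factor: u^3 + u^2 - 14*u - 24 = (u + 2)*(u^2 - u - 12) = (u - 4)*(u + 2)*(u + 3)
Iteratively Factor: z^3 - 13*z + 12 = (z - 3)*(z^2 + 3*z - 4) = (z - 3)*(z + 4)*(z - 1)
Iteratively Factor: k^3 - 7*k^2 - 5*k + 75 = (k - 5)*(k^2 - 2*k - 15) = (k - 5)*(k + 3)*(k - 5)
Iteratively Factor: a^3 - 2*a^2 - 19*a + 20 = (a - 1)*(a^2 - a - 20) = (a - 5)*(a - 1)*(a + 4)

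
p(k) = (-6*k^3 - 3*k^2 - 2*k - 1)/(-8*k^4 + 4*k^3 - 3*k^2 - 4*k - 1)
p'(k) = (-18*k^2 - 6*k - 2)/(-8*k^4 + 4*k^3 - 3*k^2 - 4*k - 1) + (-6*k^3 - 3*k^2 - 2*k - 1)*(32*k^3 - 12*k^2 + 6*k + 4)/(-8*k^4 + 4*k^3 - 3*k^2 - 4*k - 1)^2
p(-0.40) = 0.87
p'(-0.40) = 13.31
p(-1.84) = -0.25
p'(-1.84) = -0.08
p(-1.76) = -0.25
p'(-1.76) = -0.08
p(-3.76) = -0.15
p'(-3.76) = -0.03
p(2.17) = 0.50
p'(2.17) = -0.28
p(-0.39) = 1.01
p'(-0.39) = 14.04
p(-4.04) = -0.15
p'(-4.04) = -0.03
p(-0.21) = 1.90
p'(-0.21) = -6.12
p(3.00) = 0.34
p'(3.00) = -0.14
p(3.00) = 0.34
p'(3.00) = -0.14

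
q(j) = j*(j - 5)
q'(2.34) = -0.32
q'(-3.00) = -11.00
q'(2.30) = -0.40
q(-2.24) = 16.22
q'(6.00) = 7.00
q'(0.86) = -3.28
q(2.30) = -6.21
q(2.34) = -6.22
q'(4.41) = 3.82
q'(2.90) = 0.80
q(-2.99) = 23.89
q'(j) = 2*j - 5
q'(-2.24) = -9.48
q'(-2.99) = -10.98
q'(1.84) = -1.32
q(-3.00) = 24.00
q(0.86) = -3.56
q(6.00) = 6.00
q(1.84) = -5.81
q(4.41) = -2.60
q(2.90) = -6.09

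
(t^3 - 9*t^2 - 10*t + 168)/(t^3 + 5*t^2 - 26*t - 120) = (t^2 - 13*t + 42)/(t^2 + t - 30)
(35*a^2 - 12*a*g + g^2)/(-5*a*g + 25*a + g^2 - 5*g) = (-7*a + g)/(g - 5)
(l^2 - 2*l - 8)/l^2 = 1 - 2/l - 8/l^2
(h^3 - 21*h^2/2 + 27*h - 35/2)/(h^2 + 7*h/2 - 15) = (h^2 - 8*h + 7)/(h + 6)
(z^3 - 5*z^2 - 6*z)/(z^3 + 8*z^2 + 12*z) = (z^2 - 5*z - 6)/(z^2 + 8*z + 12)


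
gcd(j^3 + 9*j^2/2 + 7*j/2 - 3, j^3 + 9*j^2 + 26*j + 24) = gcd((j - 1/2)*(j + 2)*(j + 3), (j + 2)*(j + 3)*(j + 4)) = j^2 + 5*j + 6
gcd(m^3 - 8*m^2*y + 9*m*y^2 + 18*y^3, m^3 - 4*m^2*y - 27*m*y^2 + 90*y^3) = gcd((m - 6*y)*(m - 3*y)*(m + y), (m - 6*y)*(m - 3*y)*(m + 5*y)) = m^2 - 9*m*y + 18*y^2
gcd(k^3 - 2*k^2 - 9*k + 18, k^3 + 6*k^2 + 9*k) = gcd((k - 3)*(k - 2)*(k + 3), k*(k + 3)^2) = k + 3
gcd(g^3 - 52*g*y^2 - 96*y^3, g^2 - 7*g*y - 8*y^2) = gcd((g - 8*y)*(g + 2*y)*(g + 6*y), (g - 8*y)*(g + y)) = -g + 8*y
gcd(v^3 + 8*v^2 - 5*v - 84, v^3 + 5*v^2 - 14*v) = v + 7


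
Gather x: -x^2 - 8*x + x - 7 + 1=-x^2 - 7*x - 6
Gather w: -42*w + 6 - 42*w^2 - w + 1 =-42*w^2 - 43*w + 7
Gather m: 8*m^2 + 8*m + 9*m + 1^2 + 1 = 8*m^2 + 17*m + 2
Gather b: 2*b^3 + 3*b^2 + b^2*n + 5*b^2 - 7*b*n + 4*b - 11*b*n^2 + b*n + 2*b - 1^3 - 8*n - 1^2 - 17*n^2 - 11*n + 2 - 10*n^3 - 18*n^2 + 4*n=2*b^3 + b^2*(n + 8) + b*(-11*n^2 - 6*n + 6) - 10*n^3 - 35*n^2 - 15*n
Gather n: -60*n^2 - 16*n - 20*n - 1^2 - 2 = -60*n^2 - 36*n - 3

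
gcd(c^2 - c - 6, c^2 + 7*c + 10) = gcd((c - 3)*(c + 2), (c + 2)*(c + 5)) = c + 2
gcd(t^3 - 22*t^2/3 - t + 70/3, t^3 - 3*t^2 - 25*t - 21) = t - 7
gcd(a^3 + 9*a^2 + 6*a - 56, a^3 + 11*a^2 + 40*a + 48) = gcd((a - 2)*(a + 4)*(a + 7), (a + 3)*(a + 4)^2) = a + 4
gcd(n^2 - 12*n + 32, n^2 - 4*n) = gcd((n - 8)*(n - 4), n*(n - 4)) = n - 4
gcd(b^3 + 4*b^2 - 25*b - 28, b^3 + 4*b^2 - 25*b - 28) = b^3 + 4*b^2 - 25*b - 28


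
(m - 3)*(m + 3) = m^2 - 9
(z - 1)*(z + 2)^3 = z^4 + 5*z^3 + 6*z^2 - 4*z - 8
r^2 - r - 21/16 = (r - 7/4)*(r + 3/4)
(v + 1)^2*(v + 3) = v^3 + 5*v^2 + 7*v + 3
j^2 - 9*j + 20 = (j - 5)*(j - 4)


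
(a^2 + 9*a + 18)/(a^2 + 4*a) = (a^2 + 9*a + 18)/(a*(a + 4))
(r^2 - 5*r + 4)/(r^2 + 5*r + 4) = (r^2 - 5*r + 4)/(r^2 + 5*r + 4)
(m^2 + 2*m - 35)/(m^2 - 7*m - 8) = (-m^2 - 2*m + 35)/(-m^2 + 7*m + 8)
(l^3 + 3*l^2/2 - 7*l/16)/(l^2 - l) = (16*l^2 + 24*l - 7)/(16*(l - 1))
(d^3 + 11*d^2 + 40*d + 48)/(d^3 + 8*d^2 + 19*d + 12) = (d + 4)/(d + 1)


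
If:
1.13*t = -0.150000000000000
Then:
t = -0.13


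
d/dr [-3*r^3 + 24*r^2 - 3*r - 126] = -9*r^2 + 48*r - 3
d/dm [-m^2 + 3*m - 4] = 3 - 2*m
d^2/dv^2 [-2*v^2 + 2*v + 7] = -4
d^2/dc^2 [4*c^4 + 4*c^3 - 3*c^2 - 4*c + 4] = 48*c^2 + 24*c - 6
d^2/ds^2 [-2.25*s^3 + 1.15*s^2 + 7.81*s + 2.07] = 2.3 - 13.5*s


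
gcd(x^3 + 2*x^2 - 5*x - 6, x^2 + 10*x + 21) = x + 3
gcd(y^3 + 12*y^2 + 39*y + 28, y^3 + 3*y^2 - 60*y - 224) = y^2 + 11*y + 28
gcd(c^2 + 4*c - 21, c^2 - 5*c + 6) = c - 3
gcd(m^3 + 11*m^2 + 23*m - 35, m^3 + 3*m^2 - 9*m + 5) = m^2 + 4*m - 5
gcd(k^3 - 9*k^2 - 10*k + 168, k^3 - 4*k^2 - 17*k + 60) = k + 4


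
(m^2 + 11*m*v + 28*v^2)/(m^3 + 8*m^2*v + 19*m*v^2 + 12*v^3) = (m + 7*v)/(m^2 + 4*m*v + 3*v^2)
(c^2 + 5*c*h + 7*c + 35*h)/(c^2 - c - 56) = (c + 5*h)/(c - 8)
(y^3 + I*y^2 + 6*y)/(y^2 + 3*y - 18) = y*(y^2 + I*y + 6)/(y^2 + 3*y - 18)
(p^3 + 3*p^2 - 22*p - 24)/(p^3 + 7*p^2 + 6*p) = (p - 4)/p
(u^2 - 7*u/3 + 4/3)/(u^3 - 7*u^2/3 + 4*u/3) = 1/u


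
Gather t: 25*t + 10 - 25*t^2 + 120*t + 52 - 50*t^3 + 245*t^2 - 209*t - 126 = -50*t^3 + 220*t^2 - 64*t - 64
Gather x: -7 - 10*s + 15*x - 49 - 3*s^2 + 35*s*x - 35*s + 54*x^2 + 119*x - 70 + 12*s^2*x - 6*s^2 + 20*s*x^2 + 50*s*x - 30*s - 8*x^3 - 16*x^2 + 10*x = -9*s^2 - 75*s - 8*x^3 + x^2*(20*s + 38) + x*(12*s^2 + 85*s + 144) - 126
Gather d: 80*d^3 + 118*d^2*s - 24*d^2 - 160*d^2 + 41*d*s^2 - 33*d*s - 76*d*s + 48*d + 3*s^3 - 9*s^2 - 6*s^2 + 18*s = 80*d^3 + d^2*(118*s - 184) + d*(41*s^2 - 109*s + 48) + 3*s^3 - 15*s^2 + 18*s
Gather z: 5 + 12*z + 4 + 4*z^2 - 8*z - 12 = 4*z^2 + 4*z - 3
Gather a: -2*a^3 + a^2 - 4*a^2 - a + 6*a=-2*a^3 - 3*a^2 + 5*a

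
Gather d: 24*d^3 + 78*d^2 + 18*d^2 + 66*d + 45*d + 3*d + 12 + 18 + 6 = 24*d^3 + 96*d^2 + 114*d + 36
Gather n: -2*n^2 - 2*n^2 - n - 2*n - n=-4*n^2 - 4*n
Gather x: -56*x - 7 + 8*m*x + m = m + x*(8*m - 56) - 7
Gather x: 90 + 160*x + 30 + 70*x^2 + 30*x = 70*x^2 + 190*x + 120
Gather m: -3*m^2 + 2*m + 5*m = -3*m^2 + 7*m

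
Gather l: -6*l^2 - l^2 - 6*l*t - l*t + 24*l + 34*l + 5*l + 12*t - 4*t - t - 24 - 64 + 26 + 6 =-7*l^2 + l*(63 - 7*t) + 7*t - 56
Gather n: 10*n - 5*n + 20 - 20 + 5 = 5*n + 5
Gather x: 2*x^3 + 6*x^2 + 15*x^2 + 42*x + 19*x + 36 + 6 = 2*x^3 + 21*x^2 + 61*x + 42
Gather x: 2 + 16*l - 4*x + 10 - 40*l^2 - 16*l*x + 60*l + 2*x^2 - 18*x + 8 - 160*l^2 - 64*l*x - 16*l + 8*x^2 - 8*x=-200*l^2 + 60*l + 10*x^2 + x*(-80*l - 30) + 20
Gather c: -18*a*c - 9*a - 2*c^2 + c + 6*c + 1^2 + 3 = -9*a - 2*c^2 + c*(7 - 18*a) + 4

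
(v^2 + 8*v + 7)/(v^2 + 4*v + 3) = (v + 7)/(v + 3)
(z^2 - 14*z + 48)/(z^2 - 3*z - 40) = (z - 6)/(z + 5)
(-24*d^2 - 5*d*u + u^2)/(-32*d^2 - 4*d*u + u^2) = (3*d + u)/(4*d + u)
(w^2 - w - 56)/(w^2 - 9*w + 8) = (w + 7)/(w - 1)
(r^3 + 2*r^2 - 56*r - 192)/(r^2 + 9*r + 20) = (r^2 - 2*r - 48)/(r + 5)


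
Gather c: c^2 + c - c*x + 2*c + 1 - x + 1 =c^2 + c*(3 - x) - x + 2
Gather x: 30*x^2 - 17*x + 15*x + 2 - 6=30*x^2 - 2*x - 4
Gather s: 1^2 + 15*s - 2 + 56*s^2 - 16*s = 56*s^2 - s - 1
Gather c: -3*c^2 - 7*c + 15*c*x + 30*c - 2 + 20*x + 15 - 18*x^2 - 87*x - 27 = -3*c^2 + c*(15*x + 23) - 18*x^2 - 67*x - 14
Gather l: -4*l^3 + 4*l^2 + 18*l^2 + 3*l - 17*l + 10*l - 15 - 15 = -4*l^3 + 22*l^2 - 4*l - 30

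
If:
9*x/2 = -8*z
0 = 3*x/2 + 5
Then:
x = -10/3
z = 15/8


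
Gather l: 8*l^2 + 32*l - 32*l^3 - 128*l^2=-32*l^3 - 120*l^2 + 32*l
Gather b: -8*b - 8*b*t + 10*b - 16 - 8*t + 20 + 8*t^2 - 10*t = b*(2 - 8*t) + 8*t^2 - 18*t + 4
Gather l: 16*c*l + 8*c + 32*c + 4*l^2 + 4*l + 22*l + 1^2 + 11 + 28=40*c + 4*l^2 + l*(16*c + 26) + 40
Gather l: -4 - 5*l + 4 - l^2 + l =-l^2 - 4*l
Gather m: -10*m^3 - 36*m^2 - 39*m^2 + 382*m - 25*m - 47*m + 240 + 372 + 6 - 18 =-10*m^3 - 75*m^2 + 310*m + 600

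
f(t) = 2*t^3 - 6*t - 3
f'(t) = 6*t^2 - 6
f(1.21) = -6.72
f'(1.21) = 2.78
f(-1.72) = -2.86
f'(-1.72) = 11.75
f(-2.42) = -16.82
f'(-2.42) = 29.14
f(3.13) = 39.55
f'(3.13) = 52.78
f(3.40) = 55.21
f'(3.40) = 63.36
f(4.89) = 201.52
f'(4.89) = 137.47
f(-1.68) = -2.40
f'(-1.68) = 10.93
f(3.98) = 99.21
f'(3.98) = 89.04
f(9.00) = 1401.00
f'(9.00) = 480.00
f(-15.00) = -6663.00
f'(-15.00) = 1344.00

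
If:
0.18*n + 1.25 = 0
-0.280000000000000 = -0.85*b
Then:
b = 0.33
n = -6.94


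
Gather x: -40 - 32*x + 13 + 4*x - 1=-28*x - 28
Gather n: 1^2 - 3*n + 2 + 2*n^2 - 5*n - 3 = 2*n^2 - 8*n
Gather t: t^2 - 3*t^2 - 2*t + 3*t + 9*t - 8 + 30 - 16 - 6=-2*t^2 + 10*t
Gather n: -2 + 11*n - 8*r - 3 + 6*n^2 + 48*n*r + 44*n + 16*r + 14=6*n^2 + n*(48*r + 55) + 8*r + 9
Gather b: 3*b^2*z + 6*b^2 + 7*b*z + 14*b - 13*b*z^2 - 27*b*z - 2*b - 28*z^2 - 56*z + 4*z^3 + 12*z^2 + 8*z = b^2*(3*z + 6) + b*(-13*z^2 - 20*z + 12) + 4*z^3 - 16*z^2 - 48*z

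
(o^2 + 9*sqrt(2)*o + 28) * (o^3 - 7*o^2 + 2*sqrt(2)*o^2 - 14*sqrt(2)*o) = o^5 - 7*o^4 + 11*sqrt(2)*o^4 - 77*sqrt(2)*o^3 + 64*o^3 - 448*o^2 + 56*sqrt(2)*o^2 - 392*sqrt(2)*o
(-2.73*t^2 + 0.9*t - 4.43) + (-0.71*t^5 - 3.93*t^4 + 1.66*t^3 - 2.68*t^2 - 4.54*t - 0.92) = -0.71*t^5 - 3.93*t^4 + 1.66*t^3 - 5.41*t^2 - 3.64*t - 5.35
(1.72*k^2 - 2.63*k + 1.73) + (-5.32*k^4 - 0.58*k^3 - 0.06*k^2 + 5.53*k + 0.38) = -5.32*k^4 - 0.58*k^3 + 1.66*k^2 + 2.9*k + 2.11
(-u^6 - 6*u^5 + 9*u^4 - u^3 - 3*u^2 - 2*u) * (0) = 0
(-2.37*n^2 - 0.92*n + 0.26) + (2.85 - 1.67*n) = -2.37*n^2 - 2.59*n + 3.11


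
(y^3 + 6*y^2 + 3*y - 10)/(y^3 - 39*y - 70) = (y - 1)/(y - 7)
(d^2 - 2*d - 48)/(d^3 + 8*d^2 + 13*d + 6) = (d - 8)/(d^2 + 2*d + 1)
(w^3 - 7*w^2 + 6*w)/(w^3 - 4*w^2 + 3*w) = (w - 6)/(w - 3)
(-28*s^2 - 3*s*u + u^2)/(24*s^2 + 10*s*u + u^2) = (-7*s + u)/(6*s + u)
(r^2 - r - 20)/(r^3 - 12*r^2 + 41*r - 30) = (r + 4)/(r^2 - 7*r + 6)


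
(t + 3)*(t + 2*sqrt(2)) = t^2 + 2*sqrt(2)*t + 3*t + 6*sqrt(2)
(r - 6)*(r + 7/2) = r^2 - 5*r/2 - 21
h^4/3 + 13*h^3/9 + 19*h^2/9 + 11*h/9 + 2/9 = (h/3 + 1/3)*(h + 1/3)*(h + 1)*(h + 2)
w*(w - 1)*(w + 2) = w^3 + w^2 - 2*w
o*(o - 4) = o^2 - 4*o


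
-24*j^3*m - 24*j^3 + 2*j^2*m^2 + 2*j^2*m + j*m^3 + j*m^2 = (-4*j + m)*(6*j + m)*(j*m + j)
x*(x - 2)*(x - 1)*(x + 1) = x^4 - 2*x^3 - x^2 + 2*x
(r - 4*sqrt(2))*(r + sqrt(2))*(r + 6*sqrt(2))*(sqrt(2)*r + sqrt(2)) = sqrt(2)*r^4 + sqrt(2)*r^3 + 6*r^3 - 44*sqrt(2)*r^2 + 6*r^2 - 96*r - 44*sqrt(2)*r - 96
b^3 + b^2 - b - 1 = (b - 1)*(b + 1)^2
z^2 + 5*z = z*(z + 5)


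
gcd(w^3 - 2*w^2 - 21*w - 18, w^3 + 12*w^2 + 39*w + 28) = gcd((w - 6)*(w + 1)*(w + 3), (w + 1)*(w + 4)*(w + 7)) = w + 1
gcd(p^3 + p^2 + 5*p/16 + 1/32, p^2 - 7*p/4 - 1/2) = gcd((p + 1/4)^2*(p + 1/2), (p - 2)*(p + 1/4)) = p + 1/4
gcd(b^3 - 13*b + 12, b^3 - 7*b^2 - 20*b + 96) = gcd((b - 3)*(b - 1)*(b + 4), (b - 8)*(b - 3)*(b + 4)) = b^2 + b - 12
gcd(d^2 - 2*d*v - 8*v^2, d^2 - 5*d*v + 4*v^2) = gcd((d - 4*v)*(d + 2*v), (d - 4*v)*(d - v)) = -d + 4*v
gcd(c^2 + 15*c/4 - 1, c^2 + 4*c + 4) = 1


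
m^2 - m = m*(m - 1)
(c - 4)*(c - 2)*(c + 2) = c^3 - 4*c^2 - 4*c + 16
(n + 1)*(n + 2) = n^2 + 3*n + 2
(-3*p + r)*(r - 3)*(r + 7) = -3*p*r^2 - 12*p*r + 63*p + r^3 + 4*r^2 - 21*r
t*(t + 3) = t^2 + 3*t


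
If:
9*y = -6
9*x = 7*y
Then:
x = -14/27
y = -2/3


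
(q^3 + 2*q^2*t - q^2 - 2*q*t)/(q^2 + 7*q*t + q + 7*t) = q*(q^2 + 2*q*t - q - 2*t)/(q^2 + 7*q*t + q + 7*t)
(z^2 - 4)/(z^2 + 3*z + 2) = (z - 2)/(z + 1)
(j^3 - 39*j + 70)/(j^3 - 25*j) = (j^2 + 5*j - 14)/(j*(j + 5))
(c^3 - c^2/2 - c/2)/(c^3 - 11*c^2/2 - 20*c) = (-2*c^2 + c + 1)/(-2*c^2 + 11*c + 40)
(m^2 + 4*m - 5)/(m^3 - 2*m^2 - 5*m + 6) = (m + 5)/(m^2 - m - 6)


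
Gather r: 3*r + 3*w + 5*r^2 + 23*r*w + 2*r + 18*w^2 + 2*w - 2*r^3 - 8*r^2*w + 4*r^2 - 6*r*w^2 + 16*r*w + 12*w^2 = -2*r^3 + r^2*(9 - 8*w) + r*(-6*w^2 + 39*w + 5) + 30*w^2 + 5*w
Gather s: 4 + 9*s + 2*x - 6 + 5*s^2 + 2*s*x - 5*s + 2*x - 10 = 5*s^2 + s*(2*x + 4) + 4*x - 12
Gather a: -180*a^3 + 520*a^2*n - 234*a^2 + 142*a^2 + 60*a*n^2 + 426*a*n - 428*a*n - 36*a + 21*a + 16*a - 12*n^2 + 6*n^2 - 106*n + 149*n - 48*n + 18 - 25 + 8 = -180*a^3 + a^2*(520*n - 92) + a*(60*n^2 - 2*n + 1) - 6*n^2 - 5*n + 1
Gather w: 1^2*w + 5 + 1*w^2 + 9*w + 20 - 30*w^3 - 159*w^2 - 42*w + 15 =-30*w^3 - 158*w^2 - 32*w + 40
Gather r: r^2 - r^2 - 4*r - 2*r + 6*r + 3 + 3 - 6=0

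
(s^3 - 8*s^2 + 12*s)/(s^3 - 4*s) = (s - 6)/(s + 2)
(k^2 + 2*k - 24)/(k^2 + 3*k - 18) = (k - 4)/(k - 3)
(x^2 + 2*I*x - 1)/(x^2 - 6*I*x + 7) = (x + I)/(x - 7*I)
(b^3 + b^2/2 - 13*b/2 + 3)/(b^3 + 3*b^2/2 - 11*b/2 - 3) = (2*b - 1)/(2*b + 1)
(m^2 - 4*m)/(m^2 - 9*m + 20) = m/(m - 5)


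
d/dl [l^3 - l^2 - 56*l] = 3*l^2 - 2*l - 56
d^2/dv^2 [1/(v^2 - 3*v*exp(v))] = (v*(v - 3*exp(v))*(3*v*exp(v) + 6*exp(v) - 2) + 2*(3*v*exp(v) - 2*v + 3*exp(v))^2)/(v^3*(v - 3*exp(v))^3)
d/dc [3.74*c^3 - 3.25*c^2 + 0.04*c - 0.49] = 11.22*c^2 - 6.5*c + 0.04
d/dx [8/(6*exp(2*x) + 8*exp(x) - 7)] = (-96*exp(x) - 64)*exp(x)/(6*exp(2*x) + 8*exp(x) - 7)^2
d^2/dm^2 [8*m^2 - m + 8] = 16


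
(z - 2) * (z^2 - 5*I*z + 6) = z^3 - 2*z^2 - 5*I*z^2 + 6*z + 10*I*z - 12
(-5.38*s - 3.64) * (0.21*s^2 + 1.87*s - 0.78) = -1.1298*s^3 - 10.825*s^2 - 2.6104*s + 2.8392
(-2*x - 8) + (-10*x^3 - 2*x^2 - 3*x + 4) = -10*x^3 - 2*x^2 - 5*x - 4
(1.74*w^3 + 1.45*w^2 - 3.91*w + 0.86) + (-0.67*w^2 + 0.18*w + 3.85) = 1.74*w^3 + 0.78*w^2 - 3.73*w + 4.71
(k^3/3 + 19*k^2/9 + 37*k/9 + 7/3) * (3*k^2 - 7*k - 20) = k^5 + 4*k^4 - 82*k^3/9 - 64*k^2 - 887*k/9 - 140/3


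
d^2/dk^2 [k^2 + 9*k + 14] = 2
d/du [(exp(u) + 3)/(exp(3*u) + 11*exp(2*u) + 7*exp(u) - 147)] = 2*(-exp(2*u) - 3*exp(u) - 12)*exp(u)/(exp(5*u) + 15*exp(4*u) + 30*exp(3*u) - 350*exp(2*u) - 735*exp(u) + 3087)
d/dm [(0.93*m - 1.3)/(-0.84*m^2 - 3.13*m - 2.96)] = (0.7812*m^2 - 2.184*m - 6.8218)/(0.7056*m^4 + 5.2584*m^3 + 14.7697*m^2 + 18.5296*m + 8.7616)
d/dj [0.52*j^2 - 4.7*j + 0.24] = 1.04*j - 4.7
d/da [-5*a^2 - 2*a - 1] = -10*a - 2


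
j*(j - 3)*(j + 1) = j^3 - 2*j^2 - 3*j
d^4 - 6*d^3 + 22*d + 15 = (d - 5)*(d - 3)*(d + 1)^2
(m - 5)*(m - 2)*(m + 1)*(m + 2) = m^4 - 4*m^3 - 9*m^2 + 16*m + 20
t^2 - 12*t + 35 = (t - 7)*(t - 5)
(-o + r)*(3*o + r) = -3*o^2 + 2*o*r + r^2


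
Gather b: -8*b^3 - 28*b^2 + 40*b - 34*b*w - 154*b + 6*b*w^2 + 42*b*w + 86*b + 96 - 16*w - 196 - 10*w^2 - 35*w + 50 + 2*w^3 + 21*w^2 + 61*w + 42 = -8*b^3 - 28*b^2 + b*(6*w^2 + 8*w - 28) + 2*w^3 + 11*w^2 + 10*w - 8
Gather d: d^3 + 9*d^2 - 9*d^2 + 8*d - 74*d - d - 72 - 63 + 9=d^3 - 67*d - 126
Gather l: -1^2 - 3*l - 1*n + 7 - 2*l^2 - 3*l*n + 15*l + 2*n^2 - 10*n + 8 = -2*l^2 + l*(12 - 3*n) + 2*n^2 - 11*n + 14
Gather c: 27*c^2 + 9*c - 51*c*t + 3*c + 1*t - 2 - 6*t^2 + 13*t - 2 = 27*c^2 + c*(12 - 51*t) - 6*t^2 + 14*t - 4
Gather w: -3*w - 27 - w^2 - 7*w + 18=-w^2 - 10*w - 9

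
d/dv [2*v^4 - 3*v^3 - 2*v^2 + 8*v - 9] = 8*v^3 - 9*v^2 - 4*v + 8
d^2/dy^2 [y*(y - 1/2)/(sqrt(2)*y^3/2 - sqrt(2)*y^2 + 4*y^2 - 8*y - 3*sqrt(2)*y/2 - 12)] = 2*(2*y^6 - 3*y^5 + 24*y^4 + 36*sqrt(2)*y^4 + 77*y^3 + 168*sqrt(2)*y^3 - 216*sqrt(2)*y^2 + 576*y^2 - 288*y + 72*sqrt(2)*y + 36*sqrt(2) + 768)/(sqrt(2)*y^9 - 6*sqrt(2)*y^8 + 24*y^8 - 144*y^7 + 99*sqrt(2)*y^7 - 548*sqrt(2)*y^6 + 328*y^6 - 864*y^5 + 279*sqrt(2)*y^5 + 552*y^4 + 2634*sqrt(2)*y^4 - 891*sqrt(2)*y^3 + 5872*y^3 - 5184*sqrt(2)*y^2 - 2952*y^2 - 13824*y - 2592*sqrt(2)*y - 6912)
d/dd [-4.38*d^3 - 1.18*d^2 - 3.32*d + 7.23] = -13.14*d^2 - 2.36*d - 3.32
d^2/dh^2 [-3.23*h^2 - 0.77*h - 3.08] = -6.46000000000000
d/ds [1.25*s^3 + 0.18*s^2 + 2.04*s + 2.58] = 3.75*s^2 + 0.36*s + 2.04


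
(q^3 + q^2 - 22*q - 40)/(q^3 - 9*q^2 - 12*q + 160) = (q + 2)/(q - 8)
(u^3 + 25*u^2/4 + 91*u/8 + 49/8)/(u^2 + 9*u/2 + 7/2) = u + 7/4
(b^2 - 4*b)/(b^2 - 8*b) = (b - 4)/(b - 8)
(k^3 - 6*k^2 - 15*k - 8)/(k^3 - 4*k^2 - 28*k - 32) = (k^2 + 2*k + 1)/(k^2 + 4*k + 4)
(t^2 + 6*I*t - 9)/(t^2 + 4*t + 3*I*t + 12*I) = (t + 3*I)/(t + 4)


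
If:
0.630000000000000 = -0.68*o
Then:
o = -0.93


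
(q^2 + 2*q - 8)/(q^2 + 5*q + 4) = (q - 2)/(q + 1)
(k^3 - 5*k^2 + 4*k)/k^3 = 1 - 5/k + 4/k^2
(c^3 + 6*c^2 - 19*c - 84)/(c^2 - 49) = (c^2 - c - 12)/(c - 7)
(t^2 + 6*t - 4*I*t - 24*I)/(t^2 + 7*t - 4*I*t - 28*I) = (t + 6)/(t + 7)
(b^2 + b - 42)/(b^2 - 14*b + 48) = (b + 7)/(b - 8)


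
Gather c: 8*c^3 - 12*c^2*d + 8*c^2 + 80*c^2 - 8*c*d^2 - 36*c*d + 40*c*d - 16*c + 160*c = 8*c^3 + c^2*(88 - 12*d) + c*(-8*d^2 + 4*d + 144)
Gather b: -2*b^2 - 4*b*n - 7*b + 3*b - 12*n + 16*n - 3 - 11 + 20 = -2*b^2 + b*(-4*n - 4) + 4*n + 6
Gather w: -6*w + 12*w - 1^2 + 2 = 6*w + 1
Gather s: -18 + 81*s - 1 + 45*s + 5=126*s - 14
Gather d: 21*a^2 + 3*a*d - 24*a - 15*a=21*a^2 + 3*a*d - 39*a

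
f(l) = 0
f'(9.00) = 0.00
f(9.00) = 0.00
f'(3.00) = 0.00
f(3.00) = 0.00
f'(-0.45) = 0.00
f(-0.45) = 0.00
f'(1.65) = 0.00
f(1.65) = 0.00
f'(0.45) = 0.00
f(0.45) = 0.00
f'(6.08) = 0.00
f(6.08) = 0.00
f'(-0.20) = 0.00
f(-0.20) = 0.00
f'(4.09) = 0.00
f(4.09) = 0.00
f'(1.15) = 0.00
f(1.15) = 0.00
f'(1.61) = 0.00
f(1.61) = 0.00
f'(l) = 0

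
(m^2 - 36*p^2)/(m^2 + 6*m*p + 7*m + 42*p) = (m - 6*p)/(m + 7)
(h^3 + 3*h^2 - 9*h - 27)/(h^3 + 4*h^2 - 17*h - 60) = (h^2 - 9)/(h^2 + h - 20)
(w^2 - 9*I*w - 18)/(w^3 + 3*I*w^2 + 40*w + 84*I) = (w - 3*I)/(w^2 + 9*I*w - 14)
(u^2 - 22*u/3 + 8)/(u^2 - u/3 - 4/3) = (u - 6)/(u + 1)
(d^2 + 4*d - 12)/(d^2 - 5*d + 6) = (d + 6)/(d - 3)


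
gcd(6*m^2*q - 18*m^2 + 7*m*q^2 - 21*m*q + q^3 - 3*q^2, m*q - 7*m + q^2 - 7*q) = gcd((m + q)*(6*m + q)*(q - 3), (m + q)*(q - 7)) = m + q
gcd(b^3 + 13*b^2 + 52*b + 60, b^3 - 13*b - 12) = 1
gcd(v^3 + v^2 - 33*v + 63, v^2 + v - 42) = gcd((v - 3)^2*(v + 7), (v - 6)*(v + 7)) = v + 7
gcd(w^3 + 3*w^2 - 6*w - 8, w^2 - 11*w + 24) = 1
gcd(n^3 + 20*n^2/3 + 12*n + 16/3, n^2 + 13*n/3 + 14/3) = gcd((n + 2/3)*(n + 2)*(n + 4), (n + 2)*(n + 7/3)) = n + 2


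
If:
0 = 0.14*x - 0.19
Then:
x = 1.36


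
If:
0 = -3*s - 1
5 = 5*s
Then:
No Solution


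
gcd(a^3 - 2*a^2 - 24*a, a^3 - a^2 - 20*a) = a^2 + 4*a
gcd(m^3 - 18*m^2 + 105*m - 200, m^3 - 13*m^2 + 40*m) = m^2 - 13*m + 40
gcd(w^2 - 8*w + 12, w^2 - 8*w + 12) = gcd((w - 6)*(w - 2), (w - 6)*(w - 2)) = w^2 - 8*w + 12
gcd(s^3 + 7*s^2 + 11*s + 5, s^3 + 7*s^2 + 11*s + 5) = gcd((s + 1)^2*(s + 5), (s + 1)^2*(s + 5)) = s^3 + 7*s^2 + 11*s + 5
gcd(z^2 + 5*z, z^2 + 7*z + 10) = z + 5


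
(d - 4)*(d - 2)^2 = d^3 - 8*d^2 + 20*d - 16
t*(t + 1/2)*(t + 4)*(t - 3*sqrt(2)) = t^4 - 3*sqrt(2)*t^3 + 9*t^3/2 - 27*sqrt(2)*t^2/2 + 2*t^2 - 6*sqrt(2)*t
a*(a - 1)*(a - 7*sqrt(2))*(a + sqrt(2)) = a^4 - 6*sqrt(2)*a^3 - a^3 - 14*a^2 + 6*sqrt(2)*a^2 + 14*a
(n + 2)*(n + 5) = n^2 + 7*n + 10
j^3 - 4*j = j*(j - 2)*(j + 2)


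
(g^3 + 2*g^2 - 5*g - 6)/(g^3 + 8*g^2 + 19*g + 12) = (g - 2)/(g + 4)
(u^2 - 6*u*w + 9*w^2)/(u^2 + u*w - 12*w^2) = (u - 3*w)/(u + 4*w)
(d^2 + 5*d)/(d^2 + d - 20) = d/(d - 4)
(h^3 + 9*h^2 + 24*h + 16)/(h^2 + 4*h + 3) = (h^2 + 8*h + 16)/(h + 3)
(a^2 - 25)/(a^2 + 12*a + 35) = (a - 5)/(a + 7)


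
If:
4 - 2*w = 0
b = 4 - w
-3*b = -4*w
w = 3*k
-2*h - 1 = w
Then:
No Solution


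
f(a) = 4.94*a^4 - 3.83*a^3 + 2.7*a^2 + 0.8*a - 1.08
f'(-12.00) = -35863.84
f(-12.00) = 109432.20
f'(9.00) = 13523.75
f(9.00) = 29844.09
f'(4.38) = 1464.41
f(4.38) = 1550.52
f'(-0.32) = -2.75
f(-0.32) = -0.88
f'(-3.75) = -1223.06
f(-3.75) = 1212.77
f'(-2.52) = -401.99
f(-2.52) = 274.56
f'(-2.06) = -231.82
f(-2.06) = 131.17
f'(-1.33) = -73.19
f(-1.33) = 27.10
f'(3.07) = 480.83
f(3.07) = 354.82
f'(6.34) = 4608.83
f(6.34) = 7117.97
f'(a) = 19.76*a^3 - 11.49*a^2 + 5.4*a + 0.8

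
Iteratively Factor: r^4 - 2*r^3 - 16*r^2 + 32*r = (r)*(r^3 - 2*r^2 - 16*r + 32) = r*(r + 4)*(r^2 - 6*r + 8) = r*(r - 2)*(r + 4)*(r - 4)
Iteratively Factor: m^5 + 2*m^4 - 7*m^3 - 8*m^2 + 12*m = (m - 2)*(m^4 + 4*m^3 + m^2 - 6*m) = m*(m - 2)*(m^3 + 4*m^2 + m - 6) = m*(m - 2)*(m + 3)*(m^2 + m - 2) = m*(m - 2)*(m - 1)*(m + 3)*(m + 2)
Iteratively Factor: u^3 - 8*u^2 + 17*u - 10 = (u - 2)*(u^2 - 6*u + 5) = (u - 2)*(u - 1)*(u - 5)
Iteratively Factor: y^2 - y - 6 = (y - 3)*(y + 2)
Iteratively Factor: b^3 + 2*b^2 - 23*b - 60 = (b - 5)*(b^2 + 7*b + 12) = (b - 5)*(b + 4)*(b + 3)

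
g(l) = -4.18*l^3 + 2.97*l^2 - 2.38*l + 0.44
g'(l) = -12.54*l^2 + 5.94*l - 2.38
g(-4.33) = 405.77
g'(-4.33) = -263.21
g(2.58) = -57.72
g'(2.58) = -70.53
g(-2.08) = 55.86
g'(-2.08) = -68.99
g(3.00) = -92.83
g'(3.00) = -97.42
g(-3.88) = 298.54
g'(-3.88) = -214.21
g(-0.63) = 4.16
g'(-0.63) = -11.10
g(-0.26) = 1.33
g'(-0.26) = -4.77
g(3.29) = -124.10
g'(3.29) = -118.57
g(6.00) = -809.80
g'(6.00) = -418.18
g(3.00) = -92.83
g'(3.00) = -97.42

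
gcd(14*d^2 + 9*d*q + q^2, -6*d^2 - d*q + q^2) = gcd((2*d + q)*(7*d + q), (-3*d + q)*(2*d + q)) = 2*d + q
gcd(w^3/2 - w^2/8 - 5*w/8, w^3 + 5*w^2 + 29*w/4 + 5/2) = 1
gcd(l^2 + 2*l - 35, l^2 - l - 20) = l - 5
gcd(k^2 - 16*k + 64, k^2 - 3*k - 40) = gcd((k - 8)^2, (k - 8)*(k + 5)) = k - 8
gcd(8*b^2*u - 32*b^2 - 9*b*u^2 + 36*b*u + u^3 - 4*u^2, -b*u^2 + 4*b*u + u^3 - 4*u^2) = -b*u + 4*b + u^2 - 4*u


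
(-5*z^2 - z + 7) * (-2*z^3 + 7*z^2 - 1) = 10*z^5 - 33*z^4 - 21*z^3 + 54*z^2 + z - 7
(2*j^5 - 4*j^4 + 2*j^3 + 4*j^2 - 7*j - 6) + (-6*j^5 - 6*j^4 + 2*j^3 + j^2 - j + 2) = -4*j^5 - 10*j^4 + 4*j^3 + 5*j^2 - 8*j - 4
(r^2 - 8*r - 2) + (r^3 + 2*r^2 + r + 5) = r^3 + 3*r^2 - 7*r + 3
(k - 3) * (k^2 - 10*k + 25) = k^3 - 13*k^2 + 55*k - 75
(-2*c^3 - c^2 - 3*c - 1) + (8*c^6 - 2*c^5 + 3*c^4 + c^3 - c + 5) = 8*c^6 - 2*c^5 + 3*c^4 - c^3 - c^2 - 4*c + 4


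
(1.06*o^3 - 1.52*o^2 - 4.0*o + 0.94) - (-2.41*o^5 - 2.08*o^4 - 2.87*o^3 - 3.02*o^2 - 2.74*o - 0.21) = 2.41*o^5 + 2.08*o^4 + 3.93*o^3 + 1.5*o^2 - 1.26*o + 1.15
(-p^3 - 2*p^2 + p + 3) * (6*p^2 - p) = -6*p^5 - 11*p^4 + 8*p^3 + 17*p^2 - 3*p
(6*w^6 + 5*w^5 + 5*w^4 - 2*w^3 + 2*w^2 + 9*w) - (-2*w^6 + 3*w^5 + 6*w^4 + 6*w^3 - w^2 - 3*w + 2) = 8*w^6 + 2*w^5 - w^4 - 8*w^3 + 3*w^2 + 12*w - 2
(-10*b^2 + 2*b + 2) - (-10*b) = -10*b^2 + 12*b + 2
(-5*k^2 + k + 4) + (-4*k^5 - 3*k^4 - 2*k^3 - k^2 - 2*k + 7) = -4*k^5 - 3*k^4 - 2*k^3 - 6*k^2 - k + 11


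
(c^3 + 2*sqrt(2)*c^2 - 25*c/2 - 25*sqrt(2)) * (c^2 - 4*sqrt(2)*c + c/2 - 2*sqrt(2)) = c^5 - 2*sqrt(2)*c^4 + c^4/2 - 57*c^3/2 - sqrt(2)*c^3 - 57*c^2/4 + 25*sqrt(2)*c^2 + 25*sqrt(2)*c/2 + 200*c + 100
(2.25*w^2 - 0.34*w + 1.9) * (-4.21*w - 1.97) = -9.4725*w^3 - 3.0011*w^2 - 7.3292*w - 3.743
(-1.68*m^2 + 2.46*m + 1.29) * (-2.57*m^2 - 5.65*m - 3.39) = 4.3176*m^4 + 3.1698*m^3 - 11.5191*m^2 - 15.6279*m - 4.3731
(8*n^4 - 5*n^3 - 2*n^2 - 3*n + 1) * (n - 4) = 8*n^5 - 37*n^4 + 18*n^3 + 5*n^2 + 13*n - 4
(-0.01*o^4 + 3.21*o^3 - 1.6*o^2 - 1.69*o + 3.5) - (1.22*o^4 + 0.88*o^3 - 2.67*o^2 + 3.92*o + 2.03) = -1.23*o^4 + 2.33*o^3 + 1.07*o^2 - 5.61*o + 1.47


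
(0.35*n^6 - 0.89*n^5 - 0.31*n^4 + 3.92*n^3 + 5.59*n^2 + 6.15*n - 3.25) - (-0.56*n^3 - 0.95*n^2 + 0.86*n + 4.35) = 0.35*n^6 - 0.89*n^5 - 0.31*n^4 + 4.48*n^3 + 6.54*n^2 + 5.29*n - 7.6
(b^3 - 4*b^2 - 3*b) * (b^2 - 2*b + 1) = b^5 - 6*b^4 + 6*b^3 + 2*b^2 - 3*b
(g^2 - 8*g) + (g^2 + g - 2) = 2*g^2 - 7*g - 2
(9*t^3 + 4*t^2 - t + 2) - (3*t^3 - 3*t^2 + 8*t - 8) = 6*t^3 + 7*t^2 - 9*t + 10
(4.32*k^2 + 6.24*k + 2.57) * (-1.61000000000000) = -6.9552*k^2 - 10.0464*k - 4.1377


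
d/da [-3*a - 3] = -3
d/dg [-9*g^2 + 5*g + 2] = 5 - 18*g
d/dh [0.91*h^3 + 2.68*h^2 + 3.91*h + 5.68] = 2.73*h^2 + 5.36*h + 3.91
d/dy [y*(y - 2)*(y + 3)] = 3*y^2 + 2*y - 6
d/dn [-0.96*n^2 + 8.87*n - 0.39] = 8.87 - 1.92*n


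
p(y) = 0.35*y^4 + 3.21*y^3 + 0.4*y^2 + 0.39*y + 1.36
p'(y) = 1.4*y^3 + 9.63*y^2 + 0.8*y + 0.39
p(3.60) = 216.50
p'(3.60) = 193.39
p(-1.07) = -2.07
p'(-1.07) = 8.84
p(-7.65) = -216.61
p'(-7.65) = -68.93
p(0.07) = 1.39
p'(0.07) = 0.49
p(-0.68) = 0.35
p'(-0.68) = 3.86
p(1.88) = 29.21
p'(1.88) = 45.23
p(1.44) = 13.84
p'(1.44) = 25.69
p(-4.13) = -117.73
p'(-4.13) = 62.72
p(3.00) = 121.15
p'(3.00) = 127.26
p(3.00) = 121.15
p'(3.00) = 127.26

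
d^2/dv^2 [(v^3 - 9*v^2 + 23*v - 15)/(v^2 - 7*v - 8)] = 2*(17*v^3 - 93*v^2 + 1059*v - 2719)/(v^6 - 21*v^5 + 123*v^4 - 7*v^3 - 984*v^2 - 1344*v - 512)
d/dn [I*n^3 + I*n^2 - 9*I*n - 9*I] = I*(3*n^2 + 2*n - 9)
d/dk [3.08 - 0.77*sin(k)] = -0.77*cos(k)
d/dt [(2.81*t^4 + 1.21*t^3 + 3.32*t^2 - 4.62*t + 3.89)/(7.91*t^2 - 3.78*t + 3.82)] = (44.4542*t^5 - 22.2943*t^4 + 33.7892*t^3 + 37.8612*t^2 - 36.175*t - 2.9442)/(62.5681*t^4 - 59.7996*t^3 + 74.7208*t^2 - 28.8792*t + 14.5924)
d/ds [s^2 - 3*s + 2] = 2*s - 3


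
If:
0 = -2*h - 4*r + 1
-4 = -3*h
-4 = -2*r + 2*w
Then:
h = 4/3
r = -5/12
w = -29/12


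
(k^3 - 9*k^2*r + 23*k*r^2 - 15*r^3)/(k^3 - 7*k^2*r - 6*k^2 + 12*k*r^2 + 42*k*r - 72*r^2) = (-k^2 + 6*k*r - 5*r^2)/(-k^2 + 4*k*r + 6*k - 24*r)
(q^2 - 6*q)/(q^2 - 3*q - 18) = q/(q + 3)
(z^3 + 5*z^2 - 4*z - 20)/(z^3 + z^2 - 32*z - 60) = (z - 2)/(z - 6)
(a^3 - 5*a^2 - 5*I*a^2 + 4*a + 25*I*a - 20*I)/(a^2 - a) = a - 4 - 5*I + 20*I/a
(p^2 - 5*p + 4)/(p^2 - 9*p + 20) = (p - 1)/(p - 5)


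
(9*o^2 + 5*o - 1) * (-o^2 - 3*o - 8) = -9*o^4 - 32*o^3 - 86*o^2 - 37*o + 8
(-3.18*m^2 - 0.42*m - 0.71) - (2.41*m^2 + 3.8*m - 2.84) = -5.59*m^2 - 4.22*m + 2.13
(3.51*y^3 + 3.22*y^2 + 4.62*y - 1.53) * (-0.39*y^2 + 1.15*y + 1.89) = -1.3689*y^5 + 2.7807*y^4 + 8.5351*y^3 + 11.9955*y^2 + 6.9723*y - 2.8917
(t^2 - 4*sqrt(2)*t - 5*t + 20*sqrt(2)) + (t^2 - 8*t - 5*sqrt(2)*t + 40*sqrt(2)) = 2*t^2 - 13*t - 9*sqrt(2)*t + 60*sqrt(2)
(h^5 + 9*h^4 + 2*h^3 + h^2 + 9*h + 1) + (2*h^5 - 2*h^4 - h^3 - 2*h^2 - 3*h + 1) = 3*h^5 + 7*h^4 + h^3 - h^2 + 6*h + 2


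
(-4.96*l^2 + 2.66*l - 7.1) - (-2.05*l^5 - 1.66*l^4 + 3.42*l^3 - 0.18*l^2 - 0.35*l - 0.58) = 2.05*l^5 + 1.66*l^4 - 3.42*l^3 - 4.78*l^2 + 3.01*l - 6.52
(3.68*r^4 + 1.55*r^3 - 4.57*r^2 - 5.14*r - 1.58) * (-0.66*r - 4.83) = -2.4288*r^5 - 18.7974*r^4 - 4.4703*r^3 + 25.4655*r^2 + 25.869*r + 7.6314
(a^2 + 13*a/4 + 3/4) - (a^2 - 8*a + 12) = 45*a/4 - 45/4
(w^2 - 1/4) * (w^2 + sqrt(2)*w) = w^4 + sqrt(2)*w^3 - w^2/4 - sqrt(2)*w/4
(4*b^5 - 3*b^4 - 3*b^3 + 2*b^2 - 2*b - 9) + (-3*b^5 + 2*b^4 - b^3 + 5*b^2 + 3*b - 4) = b^5 - b^4 - 4*b^3 + 7*b^2 + b - 13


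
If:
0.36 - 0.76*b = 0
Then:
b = 0.47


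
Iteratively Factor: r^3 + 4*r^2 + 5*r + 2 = (r + 1)*(r^2 + 3*r + 2) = (r + 1)^2*(r + 2)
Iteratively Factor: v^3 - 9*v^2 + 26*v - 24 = (v - 2)*(v^2 - 7*v + 12) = (v - 4)*(v - 2)*(v - 3)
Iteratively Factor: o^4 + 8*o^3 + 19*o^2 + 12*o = (o + 3)*(o^3 + 5*o^2 + 4*o) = (o + 1)*(o + 3)*(o^2 + 4*o) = (o + 1)*(o + 3)*(o + 4)*(o)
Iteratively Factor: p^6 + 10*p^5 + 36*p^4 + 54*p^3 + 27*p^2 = (p + 1)*(p^5 + 9*p^4 + 27*p^3 + 27*p^2) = (p + 1)*(p + 3)*(p^4 + 6*p^3 + 9*p^2) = p*(p + 1)*(p + 3)*(p^3 + 6*p^2 + 9*p) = p*(p + 1)*(p + 3)^2*(p^2 + 3*p) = p*(p + 1)*(p + 3)^3*(p)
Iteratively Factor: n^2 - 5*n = (n)*(n - 5)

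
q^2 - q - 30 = (q - 6)*(q + 5)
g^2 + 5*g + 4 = (g + 1)*(g + 4)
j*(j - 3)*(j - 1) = j^3 - 4*j^2 + 3*j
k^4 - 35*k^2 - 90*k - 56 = (k - 7)*(k + 1)*(k + 2)*(k + 4)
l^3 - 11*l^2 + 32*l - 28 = (l - 7)*(l - 2)^2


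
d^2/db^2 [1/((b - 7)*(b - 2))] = 2*((b - 7)^2 + (b - 7)*(b - 2) + (b - 2)^2)/((b - 7)^3*(b - 2)^3)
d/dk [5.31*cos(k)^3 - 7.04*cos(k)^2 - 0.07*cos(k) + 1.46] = (-15.93*cos(k)^2 + 14.08*cos(k) + 0.07)*sin(k)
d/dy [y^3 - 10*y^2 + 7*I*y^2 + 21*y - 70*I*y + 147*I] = 3*y^2 + y*(-20 + 14*I) + 21 - 70*I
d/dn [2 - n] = -1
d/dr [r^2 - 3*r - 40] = 2*r - 3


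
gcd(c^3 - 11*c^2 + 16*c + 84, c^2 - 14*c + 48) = c - 6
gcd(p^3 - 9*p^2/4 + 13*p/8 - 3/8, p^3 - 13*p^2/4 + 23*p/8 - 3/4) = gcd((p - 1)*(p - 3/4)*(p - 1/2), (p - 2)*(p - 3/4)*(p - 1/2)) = p^2 - 5*p/4 + 3/8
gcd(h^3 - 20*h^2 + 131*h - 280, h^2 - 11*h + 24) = h - 8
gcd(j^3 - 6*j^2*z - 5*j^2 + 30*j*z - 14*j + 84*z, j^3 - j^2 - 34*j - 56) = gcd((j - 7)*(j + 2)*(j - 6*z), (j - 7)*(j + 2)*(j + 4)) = j^2 - 5*j - 14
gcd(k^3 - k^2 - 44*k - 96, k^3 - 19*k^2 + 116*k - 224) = k - 8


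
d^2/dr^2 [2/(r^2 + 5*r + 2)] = 4*(-r^2 - 5*r + (2*r + 5)^2 - 2)/(r^2 + 5*r + 2)^3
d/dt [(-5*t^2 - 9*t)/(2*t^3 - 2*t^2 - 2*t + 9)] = (10*t^4 + 36*t^3 - 8*t^2 - 90*t - 81)/(4*t^6 - 8*t^5 - 4*t^4 + 44*t^3 - 32*t^2 - 36*t + 81)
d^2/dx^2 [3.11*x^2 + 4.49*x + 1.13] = 6.22000000000000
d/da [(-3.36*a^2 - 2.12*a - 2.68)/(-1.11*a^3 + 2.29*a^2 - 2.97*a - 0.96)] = (-3.7296*a^4 - 4.7064*a^3 + 5.9096*a^2 + 18.7256*a - 5.9244)/(1.2321*a^6 - 5.0838*a^5 + 11.8375*a^4 - 11.4714*a^3 + 4.4241*a^2 + 5.7024*a + 0.9216)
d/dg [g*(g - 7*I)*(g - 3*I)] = 3*g^2 - 20*I*g - 21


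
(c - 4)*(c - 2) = c^2 - 6*c + 8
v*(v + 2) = v^2 + 2*v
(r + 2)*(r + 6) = r^2 + 8*r + 12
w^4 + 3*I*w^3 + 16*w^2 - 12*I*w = w*(w - 2*I)*(w - I)*(w + 6*I)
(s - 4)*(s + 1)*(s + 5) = s^3 + 2*s^2 - 19*s - 20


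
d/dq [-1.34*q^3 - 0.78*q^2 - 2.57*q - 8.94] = -4.02*q^2 - 1.56*q - 2.57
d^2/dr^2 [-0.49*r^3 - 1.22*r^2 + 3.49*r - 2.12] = -2.94*r - 2.44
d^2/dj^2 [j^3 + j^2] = 6*j + 2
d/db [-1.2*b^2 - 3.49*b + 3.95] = -2.4*b - 3.49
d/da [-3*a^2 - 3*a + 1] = -6*a - 3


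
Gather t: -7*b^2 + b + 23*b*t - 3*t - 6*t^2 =-7*b^2 + b - 6*t^2 + t*(23*b - 3)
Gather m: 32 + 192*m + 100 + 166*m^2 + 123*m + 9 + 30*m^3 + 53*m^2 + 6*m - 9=30*m^3 + 219*m^2 + 321*m + 132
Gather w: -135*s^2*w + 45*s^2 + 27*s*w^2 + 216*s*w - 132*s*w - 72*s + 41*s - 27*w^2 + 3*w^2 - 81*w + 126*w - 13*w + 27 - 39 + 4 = 45*s^2 - 31*s + w^2*(27*s - 24) + w*(-135*s^2 + 84*s + 32) - 8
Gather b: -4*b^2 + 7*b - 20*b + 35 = -4*b^2 - 13*b + 35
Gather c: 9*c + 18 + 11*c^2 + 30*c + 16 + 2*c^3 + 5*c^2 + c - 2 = 2*c^3 + 16*c^2 + 40*c + 32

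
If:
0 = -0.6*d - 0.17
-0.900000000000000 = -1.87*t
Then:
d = -0.28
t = 0.48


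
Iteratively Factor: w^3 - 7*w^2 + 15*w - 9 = (w - 3)*(w^2 - 4*w + 3) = (w - 3)^2*(w - 1)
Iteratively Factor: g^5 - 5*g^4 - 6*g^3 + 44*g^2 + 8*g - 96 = (g - 2)*(g^4 - 3*g^3 - 12*g^2 + 20*g + 48) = (g - 3)*(g - 2)*(g^3 - 12*g - 16) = (g - 3)*(g - 2)*(g + 2)*(g^2 - 2*g - 8) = (g - 4)*(g - 3)*(g - 2)*(g + 2)*(g + 2)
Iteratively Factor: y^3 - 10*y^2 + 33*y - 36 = (y - 3)*(y^2 - 7*y + 12) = (y - 4)*(y - 3)*(y - 3)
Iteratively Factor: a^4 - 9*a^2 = (a - 3)*(a^3 + 3*a^2) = a*(a - 3)*(a^2 + 3*a) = a*(a - 3)*(a + 3)*(a)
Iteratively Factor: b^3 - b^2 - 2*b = (b + 1)*(b^2 - 2*b) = (b - 2)*(b + 1)*(b)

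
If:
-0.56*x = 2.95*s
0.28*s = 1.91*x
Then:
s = 0.00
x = 0.00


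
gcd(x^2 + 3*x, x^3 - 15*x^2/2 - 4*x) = x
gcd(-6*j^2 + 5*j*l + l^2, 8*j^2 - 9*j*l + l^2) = j - l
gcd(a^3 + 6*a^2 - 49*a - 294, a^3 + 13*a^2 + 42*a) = a^2 + 13*a + 42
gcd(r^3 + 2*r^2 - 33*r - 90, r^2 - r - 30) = r^2 - r - 30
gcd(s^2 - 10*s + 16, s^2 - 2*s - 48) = s - 8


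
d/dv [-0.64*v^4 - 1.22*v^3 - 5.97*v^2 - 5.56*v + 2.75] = -2.56*v^3 - 3.66*v^2 - 11.94*v - 5.56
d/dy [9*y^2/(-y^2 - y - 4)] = 9*y*(-y - 8)/(y^4 + 2*y^3 + 9*y^2 + 8*y + 16)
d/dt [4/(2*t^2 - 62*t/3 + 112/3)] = 6*(31 - 6*t)/(3*t^2 - 31*t + 56)^2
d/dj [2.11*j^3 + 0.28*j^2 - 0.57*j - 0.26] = 6.33*j^2 + 0.56*j - 0.57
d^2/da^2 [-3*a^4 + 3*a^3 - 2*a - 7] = 18*a*(1 - 2*a)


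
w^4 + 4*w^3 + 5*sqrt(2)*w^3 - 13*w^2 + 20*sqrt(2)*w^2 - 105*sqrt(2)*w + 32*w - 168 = (w - 3)*(w + 7)*(w + sqrt(2))*(w + 4*sqrt(2))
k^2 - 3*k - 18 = (k - 6)*(k + 3)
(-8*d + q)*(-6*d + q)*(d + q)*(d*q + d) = 48*d^4*q + 48*d^4 + 34*d^3*q^2 + 34*d^3*q - 13*d^2*q^3 - 13*d^2*q^2 + d*q^4 + d*q^3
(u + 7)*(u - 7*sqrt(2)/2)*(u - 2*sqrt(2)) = u^3 - 11*sqrt(2)*u^2/2 + 7*u^2 - 77*sqrt(2)*u/2 + 14*u + 98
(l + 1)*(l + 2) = l^2 + 3*l + 2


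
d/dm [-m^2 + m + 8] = 1 - 2*m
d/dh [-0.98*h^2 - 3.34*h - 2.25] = -1.96*h - 3.34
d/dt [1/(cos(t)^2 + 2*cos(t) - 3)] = 2*(cos(t) + 1)*sin(t)/(cos(t)^2 + 2*cos(t) - 3)^2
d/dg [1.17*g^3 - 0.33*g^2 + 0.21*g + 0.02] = 3.51*g^2 - 0.66*g + 0.21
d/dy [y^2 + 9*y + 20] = 2*y + 9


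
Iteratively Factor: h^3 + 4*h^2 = (h + 4)*(h^2) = h*(h + 4)*(h)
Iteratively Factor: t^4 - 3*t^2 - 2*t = (t + 1)*(t^3 - t^2 - 2*t) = t*(t + 1)*(t^2 - t - 2) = t*(t - 2)*(t + 1)*(t + 1)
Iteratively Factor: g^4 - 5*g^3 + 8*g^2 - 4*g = (g - 2)*(g^3 - 3*g^2 + 2*g) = g*(g - 2)*(g^2 - 3*g + 2) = g*(g - 2)*(g - 1)*(g - 2)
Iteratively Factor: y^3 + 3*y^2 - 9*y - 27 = (y + 3)*(y^2 - 9) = (y - 3)*(y + 3)*(y + 3)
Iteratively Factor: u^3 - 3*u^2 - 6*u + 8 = (u - 4)*(u^2 + u - 2) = (u - 4)*(u + 2)*(u - 1)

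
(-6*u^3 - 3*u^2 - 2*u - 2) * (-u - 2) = 6*u^4 + 15*u^3 + 8*u^2 + 6*u + 4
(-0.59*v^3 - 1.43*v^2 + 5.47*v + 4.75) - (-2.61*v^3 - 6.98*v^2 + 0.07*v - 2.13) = 2.02*v^3 + 5.55*v^2 + 5.4*v + 6.88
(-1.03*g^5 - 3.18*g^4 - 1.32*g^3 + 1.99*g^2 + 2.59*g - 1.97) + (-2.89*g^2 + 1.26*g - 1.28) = -1.03*g^5 - 3.18*g^4 - 1.32*g^3 - 0.9*g^2 + 3.85*g - 3.25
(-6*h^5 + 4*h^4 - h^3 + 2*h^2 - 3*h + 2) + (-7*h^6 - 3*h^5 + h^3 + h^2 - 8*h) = -7*h^6 - 9*h^5 + 4*h^4 + 3*h^2 - 11*h + 2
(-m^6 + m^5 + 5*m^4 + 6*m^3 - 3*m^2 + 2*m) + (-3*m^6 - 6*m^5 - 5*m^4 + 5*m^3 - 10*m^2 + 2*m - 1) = -4*m^6 - 5*m^5 + 11*m^3 - 13*m^2 + 4*m - 1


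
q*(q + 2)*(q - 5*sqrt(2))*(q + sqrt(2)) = q^4 - 4*sqrt(2)*q^3 + 2*q^3 - 8*sqrt(2)*q^2 - 10*q^2 - 20*q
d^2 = d^2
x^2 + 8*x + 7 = (x + 1)*(x + 7)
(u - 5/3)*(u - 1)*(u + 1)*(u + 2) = u^4 + u^3/3 - 13*u^2/3 - u/3 + 10/3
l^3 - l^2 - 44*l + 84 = (l - 6)*(l - 2)*(l + 7)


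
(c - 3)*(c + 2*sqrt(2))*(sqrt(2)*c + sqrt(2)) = sqrt(2)*c^3 - 2*sqrt(2)*c^2 + 4*c^2 - 8*c - 3*sqrt(2)*c - 12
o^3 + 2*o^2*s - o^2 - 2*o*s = o*(o - 1)*(o + 2*s)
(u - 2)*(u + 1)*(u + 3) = u^3 + 2*u^2 - 5*u - 6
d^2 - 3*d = d*(d - 3)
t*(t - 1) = t^2 - t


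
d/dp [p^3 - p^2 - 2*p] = 3*p^2 - 2*p - 2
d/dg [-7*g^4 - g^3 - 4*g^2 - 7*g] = -28*g^3 - 3*g^2 - 8*g - 7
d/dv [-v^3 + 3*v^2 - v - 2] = -3*v^2 + 6*v - 1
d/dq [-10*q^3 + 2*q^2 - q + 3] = -30*q^2 + 4*q - 1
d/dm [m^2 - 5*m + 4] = 2*m - 5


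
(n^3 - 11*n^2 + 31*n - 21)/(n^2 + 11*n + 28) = (n^3 - 11*n^2 + 31*n - 21)/(n^2 + 11*n + 28)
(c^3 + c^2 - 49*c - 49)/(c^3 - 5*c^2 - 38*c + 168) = (c^2 + 8*c + 7)/(c^2 + 2*c - 24)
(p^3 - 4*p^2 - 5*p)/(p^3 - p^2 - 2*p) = (p - 5)/(p - 2)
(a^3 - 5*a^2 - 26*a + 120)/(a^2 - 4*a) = a - 1 - 30/a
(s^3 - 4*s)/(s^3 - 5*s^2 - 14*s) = (s - 2)/(s - 7)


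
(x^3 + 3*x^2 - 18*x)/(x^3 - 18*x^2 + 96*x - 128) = x*(x^2 + 3*x - 18)/(x^3 - 18*x^2 + 96*x - 128)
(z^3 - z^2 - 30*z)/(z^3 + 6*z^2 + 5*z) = (z - 6)/(z + 1)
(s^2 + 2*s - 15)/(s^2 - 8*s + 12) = (s^2 + 2*s - 15)/(s^2 - 8*s + 12)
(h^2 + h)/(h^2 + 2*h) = (h + 1)/(h + 2)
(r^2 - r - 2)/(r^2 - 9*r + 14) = (r + 1)/(r - 7)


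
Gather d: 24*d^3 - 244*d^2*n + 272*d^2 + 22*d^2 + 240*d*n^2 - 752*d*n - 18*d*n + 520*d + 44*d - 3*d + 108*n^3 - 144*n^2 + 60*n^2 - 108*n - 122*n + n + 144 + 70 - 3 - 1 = 24*d^3 + d^2*(294 - 244*n) + d*(240*n^2 - 770*n + 561) + 108*n^3 - 84*n^2 - 229*n + 210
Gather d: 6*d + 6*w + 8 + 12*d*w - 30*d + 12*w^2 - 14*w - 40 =d*(12*w - 24) + 12*w^2 - 8*w - 32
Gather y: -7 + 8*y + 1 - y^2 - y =-y^2 + 7*y - 6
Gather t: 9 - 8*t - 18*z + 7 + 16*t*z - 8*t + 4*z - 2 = t*(16*z - 16) - 14*z + 14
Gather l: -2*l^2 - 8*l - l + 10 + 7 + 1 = -2*l^2 - 9*l + 18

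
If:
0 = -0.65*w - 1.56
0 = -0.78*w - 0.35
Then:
No Solution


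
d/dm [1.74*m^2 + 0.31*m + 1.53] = 3.48*m + 0.31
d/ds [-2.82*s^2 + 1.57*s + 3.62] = 1.57 - 5.64*s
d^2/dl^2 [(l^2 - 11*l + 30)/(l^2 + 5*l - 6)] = 8*(-4*l^3 + 27*l^2 + 63*l + 159)/(l^6 + 15*l^5 + 57*l^4 - 55*l^3 - 342*l^2 + 540*l - 216)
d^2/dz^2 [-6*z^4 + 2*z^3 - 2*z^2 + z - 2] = -72*z^2 + 12*z - 4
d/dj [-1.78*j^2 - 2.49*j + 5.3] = -3.56*j - 2.49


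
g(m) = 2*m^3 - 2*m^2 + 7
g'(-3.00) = 66.00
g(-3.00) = -65.00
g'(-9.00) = 522.00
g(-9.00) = -1613.00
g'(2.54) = 28.55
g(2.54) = 26.87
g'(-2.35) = 42.54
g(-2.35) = -30.00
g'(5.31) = 147.94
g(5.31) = 250.05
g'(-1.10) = 11.66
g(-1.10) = 1.92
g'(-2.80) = 58.24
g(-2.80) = -52.58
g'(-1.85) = 27.94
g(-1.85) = -12.51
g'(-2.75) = 56.38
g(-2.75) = -49.72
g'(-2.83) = 59.37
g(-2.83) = -54.35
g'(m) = 6*m^2 - 4*m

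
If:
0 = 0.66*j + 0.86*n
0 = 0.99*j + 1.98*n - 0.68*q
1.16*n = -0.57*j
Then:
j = 0.00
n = 0.00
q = 0.00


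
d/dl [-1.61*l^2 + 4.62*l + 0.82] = 4.62 - 3.22*l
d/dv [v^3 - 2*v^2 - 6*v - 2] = 3*v^2 - 4*v - 6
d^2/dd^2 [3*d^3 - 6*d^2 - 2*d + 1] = 18*d - 12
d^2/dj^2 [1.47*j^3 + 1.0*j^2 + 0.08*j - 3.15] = 8.82*j + 2.0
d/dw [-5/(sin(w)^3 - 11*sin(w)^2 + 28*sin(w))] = 5*(3*cos(w) - 22/tan(w) + 28*cos(w)/sin(w)^2)/((sin(w) - 7)^2*(sin(w) - 4)^2)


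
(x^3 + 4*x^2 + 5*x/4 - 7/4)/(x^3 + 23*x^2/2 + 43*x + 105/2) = (2*x^2 + x - 1)/(2*(x^2 + 8*x + 15))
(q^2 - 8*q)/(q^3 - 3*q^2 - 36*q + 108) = q*(q - 8)/(q^3 - 3*q^2 - 36*q + 108)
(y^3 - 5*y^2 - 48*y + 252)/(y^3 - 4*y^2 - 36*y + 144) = (y^2 + y - 42)/(y^2 + 2*y - 24)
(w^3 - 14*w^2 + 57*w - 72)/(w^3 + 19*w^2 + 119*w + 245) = (w^3 - 14*w^2 + 57*w - 72)/(w^3 + 19*w^2 + 119*w + 245)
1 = 1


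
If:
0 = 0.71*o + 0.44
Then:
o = -0.62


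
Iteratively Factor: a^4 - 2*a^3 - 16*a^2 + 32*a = (a)*(a^3 - 2*a^2 - 16*a + 32) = a*(a - 2)*(a^2 - 16) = a*(a - 4)*(a - 2)*(a + 4)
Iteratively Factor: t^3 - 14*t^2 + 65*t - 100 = (t - 4)*(t^2 - 10*t + 25) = (t - 5)*(t - 4)*(t - 5)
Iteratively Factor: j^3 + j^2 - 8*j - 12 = (j + 2)*(j^2 - j - 6) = (j + 2)^2*(j - 3)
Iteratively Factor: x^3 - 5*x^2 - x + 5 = (x - 5)*(x^2 - 1) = (x - 5)*(x + 1)*(x - 1)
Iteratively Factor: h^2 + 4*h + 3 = (h + 1)*(h + 3)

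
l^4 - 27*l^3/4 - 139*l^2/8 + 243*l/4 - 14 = (l - 8)*(l - 2)*(l - 1/4)*(l + 7/2)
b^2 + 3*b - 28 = (b - 4)*(b + 7)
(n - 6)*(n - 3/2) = n^2 - 15*n/2 + 9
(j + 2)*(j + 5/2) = j^2 + 9*j/2 + 5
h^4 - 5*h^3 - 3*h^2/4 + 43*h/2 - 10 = (h - 4)*(h - 5/2)*(h - 1/2)*(h + 2)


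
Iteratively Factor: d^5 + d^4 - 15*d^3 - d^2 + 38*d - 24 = (d - 3)*(d^4 + 4*d^3 - 3*d^2 - 10*d + 8) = (d - 3)*(d - 1)*(d^3 + 5*d^2 + 2*d - 8) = (d - 3)*(d - 1)*(d + 4)*(d^2 + d - 2) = (d - 3)*(d - 1)^2*(d + 4)*(d + 2)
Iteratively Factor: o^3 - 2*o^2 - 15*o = (o - 5)*(o^2 + 3*o) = (o - 5)*(o + 3)*(o)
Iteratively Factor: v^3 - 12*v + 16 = (v + 4)*(v^2 - 4*v + 4) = (v - 2)*(v + 4)*(v - 2)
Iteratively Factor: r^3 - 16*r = (r - 4)*(r^2 + 4*r) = (r - 4)*(r + 4)*(r)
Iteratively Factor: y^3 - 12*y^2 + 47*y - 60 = (y - 3)*(y^2 - 9*y + 20) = (y - 5)*(y - 3)*(y - 4)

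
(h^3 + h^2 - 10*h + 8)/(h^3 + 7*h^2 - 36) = (h^2 + 3*h - 4)/(h^2 + 9*h + 18)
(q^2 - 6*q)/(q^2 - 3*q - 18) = q/(q + 3)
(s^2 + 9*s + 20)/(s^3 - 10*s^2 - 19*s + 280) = (s + 4)/(s^2 - 15*s + 56)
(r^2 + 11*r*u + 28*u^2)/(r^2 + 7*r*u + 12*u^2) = (r + 7*u)/(r + 3*u)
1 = 1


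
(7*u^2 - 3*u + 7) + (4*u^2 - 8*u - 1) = 11*u^2 - 11*u + 6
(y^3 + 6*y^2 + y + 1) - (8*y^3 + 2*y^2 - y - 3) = -7*y^3 + 4*y^2 + 2*y + 4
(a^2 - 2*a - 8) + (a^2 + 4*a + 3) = 2*a^2 + 2*a - 5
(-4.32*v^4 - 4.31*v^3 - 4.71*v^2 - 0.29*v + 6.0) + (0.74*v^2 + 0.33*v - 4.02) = -4.32*v^4 - 4.31*v^3 - 3.97*v^2 + 0.04*v + 1.98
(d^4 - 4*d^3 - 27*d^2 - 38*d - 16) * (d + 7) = d^5 + 3*d^4 - 55*d^3 - 227*d^2 - 282*d - 112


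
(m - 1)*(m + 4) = m^2 + 3*m - 4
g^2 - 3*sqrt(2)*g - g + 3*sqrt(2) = (g - 1)*(g - 3*sqrt(2))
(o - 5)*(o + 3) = o^2 - 2*o - 15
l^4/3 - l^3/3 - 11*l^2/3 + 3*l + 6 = (l/3 + 1/3)*(l - 3)*(l - 2)*(l + 3)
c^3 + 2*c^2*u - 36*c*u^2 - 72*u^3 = (c - 6*u)*(c + 2*u)*(c + 6*u)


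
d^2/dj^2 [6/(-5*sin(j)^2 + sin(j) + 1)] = 6*(-100*sin(j)^4 + 15*sin(j)^3 + 129*sin(j)^2 - 29*sin(j) + 12)/(-5*sin(j)^2 + sin(j) + 1)^3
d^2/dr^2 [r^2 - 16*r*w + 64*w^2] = 2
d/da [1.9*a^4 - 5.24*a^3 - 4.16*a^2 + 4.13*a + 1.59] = 7.6*a^3 - 15.72*a^2 - 8.32*a + 4.13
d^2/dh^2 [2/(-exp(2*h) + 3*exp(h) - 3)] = 2*(-2*(2*exp(h) - 3)^2*exp(h) + (4*exp(h) - 3)*(exp(2*h) - 3*exp(h) + 3))*exp(h)/(exp(2*h) - 3*exp(h) + 3)^3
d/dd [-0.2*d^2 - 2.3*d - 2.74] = -0.4*d - 2.3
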